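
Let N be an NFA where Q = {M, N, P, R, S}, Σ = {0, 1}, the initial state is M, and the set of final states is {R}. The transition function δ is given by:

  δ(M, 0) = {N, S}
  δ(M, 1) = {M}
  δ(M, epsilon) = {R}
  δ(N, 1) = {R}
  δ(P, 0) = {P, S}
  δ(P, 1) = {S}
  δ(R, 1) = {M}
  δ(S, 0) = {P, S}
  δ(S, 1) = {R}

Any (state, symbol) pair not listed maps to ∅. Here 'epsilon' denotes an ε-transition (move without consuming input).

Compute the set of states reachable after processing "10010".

Start: ε-closure({M}) = {M, R}.
Read '1': {M, R} → {M, R}.
Read '0': {M, R} → {N, S}.
Read '0': {N, S} → {P, S}.
Read '1': {P, S} → {R, S}.
Read '0': {R, S} → {P, S}.

{P, S}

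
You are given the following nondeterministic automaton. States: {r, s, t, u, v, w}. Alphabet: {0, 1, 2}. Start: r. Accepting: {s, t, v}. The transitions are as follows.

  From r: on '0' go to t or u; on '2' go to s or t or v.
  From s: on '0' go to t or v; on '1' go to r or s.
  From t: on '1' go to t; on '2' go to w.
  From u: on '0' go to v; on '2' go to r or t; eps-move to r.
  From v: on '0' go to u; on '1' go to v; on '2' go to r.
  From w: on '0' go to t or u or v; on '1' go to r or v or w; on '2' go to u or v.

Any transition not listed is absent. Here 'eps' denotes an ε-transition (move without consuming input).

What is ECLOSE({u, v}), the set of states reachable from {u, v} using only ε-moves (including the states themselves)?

{r, u, v}

Begin with {u, v}.
ε-move u → r; add r.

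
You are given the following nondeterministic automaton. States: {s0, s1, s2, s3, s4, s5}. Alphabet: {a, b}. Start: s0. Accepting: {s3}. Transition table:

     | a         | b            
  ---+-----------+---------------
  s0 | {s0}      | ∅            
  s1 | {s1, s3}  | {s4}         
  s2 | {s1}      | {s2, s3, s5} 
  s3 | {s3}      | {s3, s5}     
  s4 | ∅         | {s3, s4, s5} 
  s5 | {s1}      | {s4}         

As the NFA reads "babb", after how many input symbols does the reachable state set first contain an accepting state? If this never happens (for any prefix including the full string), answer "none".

none

Start in {s0}.
Read 'b': s0→∅; now ∅.
The set is empty and remains empty for the remaining 3 symbols.
No reachable set along the way intersects F.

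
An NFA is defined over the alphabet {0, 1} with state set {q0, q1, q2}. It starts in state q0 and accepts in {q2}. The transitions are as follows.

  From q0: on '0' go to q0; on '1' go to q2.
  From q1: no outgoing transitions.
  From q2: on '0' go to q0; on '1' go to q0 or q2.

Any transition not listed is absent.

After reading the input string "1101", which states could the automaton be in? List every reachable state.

Start in {q0}.
Read '1': q0→{q2}; now {q2}.
Read '1': q2→{q0, q2}; now {q0, q2}.
Read '0': q0→{q0}, q2→{q0}; now {q0}.
Read '1': q0→{q2}; now {q2}.

{q2}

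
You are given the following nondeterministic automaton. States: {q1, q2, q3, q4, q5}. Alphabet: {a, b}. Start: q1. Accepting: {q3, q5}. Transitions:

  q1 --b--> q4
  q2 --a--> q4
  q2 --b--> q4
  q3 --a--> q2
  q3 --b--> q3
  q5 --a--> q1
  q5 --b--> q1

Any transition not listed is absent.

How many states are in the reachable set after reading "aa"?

0

Start in {q1}.
Read 'a': {q1} → ∅.
The set is empty and remains empty for the remaining 1 symbol.
That set has 0 states.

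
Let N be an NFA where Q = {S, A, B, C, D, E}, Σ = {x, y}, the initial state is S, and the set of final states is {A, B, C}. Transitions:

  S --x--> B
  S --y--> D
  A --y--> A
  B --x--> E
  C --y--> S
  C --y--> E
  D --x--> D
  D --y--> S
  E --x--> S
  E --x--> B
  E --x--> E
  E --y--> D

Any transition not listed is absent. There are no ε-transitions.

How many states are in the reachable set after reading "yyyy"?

Start in {S}.
Read 'y': {S} → {D}.
Read 'y': {D} → {S}.
Read 'y': {S} → {D}.
Read 'y': {D} → {S}.
That set has 1 state.

1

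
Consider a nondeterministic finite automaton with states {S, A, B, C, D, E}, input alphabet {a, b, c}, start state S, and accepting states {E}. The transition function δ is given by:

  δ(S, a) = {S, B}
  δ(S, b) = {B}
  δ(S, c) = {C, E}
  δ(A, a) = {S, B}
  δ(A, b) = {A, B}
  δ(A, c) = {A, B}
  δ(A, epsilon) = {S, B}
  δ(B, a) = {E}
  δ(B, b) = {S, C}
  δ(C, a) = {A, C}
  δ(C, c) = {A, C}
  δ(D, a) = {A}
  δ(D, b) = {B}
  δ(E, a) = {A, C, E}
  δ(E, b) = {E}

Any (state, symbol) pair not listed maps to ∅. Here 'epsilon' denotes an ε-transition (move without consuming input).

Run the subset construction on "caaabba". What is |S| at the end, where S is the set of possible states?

Start in {S}.
Read 'c': S→{C, E}; now {C, E}.
Read 'a': C→{A, C}, E→{A, C, E}; union {A, C, E}; ε-closure = {S, A, B, C, E}.
Read 'a': S→{S, B}, A→{S, B}, B→{E}, C→{A, C}, E→{A, C, E}; now {S, A, B, C, E}.
Read 'a': S→{S, B}, A→{S, B}, B→{E}, C→{A, C}, E→{A, C, E}; now {S, A, B, C, E}.
Read 'b': S→{B}, A→{A, B}, B→{S, C}, C→∅, E→{E}; now {S, A, B, C, E}.
Read 'b': S→{B}, A→{A, B}, B→{S, C}, C→∅, E→{E}; now {S, A, B, C, E}.
Read 'a': S→{S, B}, A→{S, B}, B→{E}, C→{A, C}, E→{A, C, E}; now {S, A, B, C, E}.
That set has 5 states.

5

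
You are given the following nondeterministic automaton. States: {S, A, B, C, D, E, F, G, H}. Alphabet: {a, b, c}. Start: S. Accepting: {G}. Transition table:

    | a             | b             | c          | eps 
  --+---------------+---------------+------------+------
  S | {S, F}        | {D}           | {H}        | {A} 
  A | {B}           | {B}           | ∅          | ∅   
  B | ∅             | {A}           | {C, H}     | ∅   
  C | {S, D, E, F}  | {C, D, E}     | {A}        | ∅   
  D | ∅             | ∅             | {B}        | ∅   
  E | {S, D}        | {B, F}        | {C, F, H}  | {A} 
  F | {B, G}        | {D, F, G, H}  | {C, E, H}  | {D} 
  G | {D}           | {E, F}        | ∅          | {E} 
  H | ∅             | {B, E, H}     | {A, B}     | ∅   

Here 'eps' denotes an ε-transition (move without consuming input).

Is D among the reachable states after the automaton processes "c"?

No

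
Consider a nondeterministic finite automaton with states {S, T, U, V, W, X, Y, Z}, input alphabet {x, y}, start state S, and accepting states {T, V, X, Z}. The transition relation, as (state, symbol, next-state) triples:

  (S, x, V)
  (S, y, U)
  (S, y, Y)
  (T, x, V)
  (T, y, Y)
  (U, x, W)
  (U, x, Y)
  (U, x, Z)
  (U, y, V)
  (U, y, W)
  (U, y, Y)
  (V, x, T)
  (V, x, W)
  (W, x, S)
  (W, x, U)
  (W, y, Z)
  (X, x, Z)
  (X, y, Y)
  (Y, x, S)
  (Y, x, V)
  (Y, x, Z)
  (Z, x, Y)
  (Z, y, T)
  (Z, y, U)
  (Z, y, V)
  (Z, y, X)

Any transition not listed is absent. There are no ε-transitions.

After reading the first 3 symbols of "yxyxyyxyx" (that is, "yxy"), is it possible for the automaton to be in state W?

No

Start in {S}.
Read 'y': {S} → {U, Y}.
Read 'x': {U, Y} → {S, V, W, Y, Z}.
Read 'y': {S, V, W, Y, Z} → {T, U, V, X, Y, Z}.
State W is not in {T, U, V, X, Y, Z}.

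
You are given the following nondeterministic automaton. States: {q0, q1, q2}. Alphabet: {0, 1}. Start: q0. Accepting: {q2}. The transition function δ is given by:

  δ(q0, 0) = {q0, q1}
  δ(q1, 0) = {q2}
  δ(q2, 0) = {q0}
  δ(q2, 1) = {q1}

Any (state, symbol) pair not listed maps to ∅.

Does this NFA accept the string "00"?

Start in {q0}.
Read '0': q0→{q0, q1}; now {q0, q1}.
Read '0': q0→{q0, q1}, q1→{q2}; now {q0, q1, q2}.
The final set {q0, q1, q2} contains the accepting state q2.

Yes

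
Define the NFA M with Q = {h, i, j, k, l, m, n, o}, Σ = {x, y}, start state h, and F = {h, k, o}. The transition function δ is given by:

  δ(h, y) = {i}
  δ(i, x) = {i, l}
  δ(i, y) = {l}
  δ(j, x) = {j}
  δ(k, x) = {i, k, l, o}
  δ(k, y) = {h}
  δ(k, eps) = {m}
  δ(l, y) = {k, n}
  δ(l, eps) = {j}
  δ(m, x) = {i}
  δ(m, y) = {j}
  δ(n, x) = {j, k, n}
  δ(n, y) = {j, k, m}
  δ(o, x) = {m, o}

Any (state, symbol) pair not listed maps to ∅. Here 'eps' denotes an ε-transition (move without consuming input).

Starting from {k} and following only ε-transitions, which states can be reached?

{k, m}

Begin with {k}.
ε-move k → m; add m.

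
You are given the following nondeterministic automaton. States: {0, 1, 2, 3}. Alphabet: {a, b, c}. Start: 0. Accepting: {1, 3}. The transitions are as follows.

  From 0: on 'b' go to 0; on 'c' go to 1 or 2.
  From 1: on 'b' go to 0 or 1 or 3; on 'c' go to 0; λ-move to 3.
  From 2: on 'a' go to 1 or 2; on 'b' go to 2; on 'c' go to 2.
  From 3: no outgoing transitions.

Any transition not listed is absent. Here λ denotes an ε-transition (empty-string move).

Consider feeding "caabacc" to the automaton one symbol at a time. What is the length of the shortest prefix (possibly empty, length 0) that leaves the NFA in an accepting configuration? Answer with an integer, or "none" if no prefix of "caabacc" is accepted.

1

Start in {0}.
Read 'c': 0→{1, 2}; union {1, 2}; ε-closure = {1, 2, 3}.
None of the earlier sets intersect F, but {1, 2, 3} does.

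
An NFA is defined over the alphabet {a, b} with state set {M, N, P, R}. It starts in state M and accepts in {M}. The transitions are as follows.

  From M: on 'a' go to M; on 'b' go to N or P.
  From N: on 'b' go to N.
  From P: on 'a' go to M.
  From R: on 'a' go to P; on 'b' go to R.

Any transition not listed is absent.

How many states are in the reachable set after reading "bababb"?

1

Start in {M}.
Read 'b': {M} → {N, P}.
Read 'a': {N, P} → {M}.
Read 'b': {M} → {N, P}.
Read 'a': {N, P} → {M}.
Read 'b': {M} → {N, P}.
Read 'b': {N, P} → {N}.
That set has 1 state.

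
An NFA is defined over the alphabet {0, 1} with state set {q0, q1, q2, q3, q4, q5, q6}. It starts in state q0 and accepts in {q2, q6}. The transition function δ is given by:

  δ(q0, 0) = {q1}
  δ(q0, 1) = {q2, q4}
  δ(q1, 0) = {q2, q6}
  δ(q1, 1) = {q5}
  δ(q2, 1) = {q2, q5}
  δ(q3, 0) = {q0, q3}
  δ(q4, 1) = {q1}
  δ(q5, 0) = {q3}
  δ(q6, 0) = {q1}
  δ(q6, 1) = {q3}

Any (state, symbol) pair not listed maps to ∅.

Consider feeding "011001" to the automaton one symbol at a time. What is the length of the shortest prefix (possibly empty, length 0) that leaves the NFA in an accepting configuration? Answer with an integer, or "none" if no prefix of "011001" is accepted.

none

Start in {q0}.
Read '0': q0→{q1}; now {q1}.
Read '1': q1→{q5}; now {q5}.
Read '1': q5→∅; now ∅.
The set is empty and remains empty for the remaining 3 symbols.
No reachable set along the way intersects F.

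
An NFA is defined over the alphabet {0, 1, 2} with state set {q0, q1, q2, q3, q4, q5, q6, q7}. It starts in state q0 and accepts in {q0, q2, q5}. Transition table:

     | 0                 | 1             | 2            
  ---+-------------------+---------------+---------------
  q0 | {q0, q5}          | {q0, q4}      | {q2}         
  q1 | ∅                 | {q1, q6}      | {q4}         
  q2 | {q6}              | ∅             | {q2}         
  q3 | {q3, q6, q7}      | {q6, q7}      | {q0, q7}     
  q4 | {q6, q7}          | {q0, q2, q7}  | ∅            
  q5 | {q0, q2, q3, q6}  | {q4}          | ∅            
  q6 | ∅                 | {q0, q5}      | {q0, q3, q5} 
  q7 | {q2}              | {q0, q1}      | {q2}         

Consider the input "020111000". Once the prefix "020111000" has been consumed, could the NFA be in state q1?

No

Start in {q0}.
Read '0': {q0} → {q0, q5}.
Read '2': {q0, q5} → {q2}.
Read '0': {q2} → {q6}.
Read '1': {q6} → {q0, q5}.
Read '1': {q0, q5} → {q0, q4}.
Read '1': {q0, q4} → {q0, q2, q4, q7}.
Read '0': {q0, q2, q4, q7} → {q0, q2, q5, q6, q7}.
Read '0': {q0, q2, q5, q6, q7} → {q0, q2, q3, q5, q6}.
Read '0': {q0, q2, q3, q5, q6} → {q0, q2, q3, q5, q6, q7}.
State q1 is not in {q0, q2, q3, q5, q6, q7}.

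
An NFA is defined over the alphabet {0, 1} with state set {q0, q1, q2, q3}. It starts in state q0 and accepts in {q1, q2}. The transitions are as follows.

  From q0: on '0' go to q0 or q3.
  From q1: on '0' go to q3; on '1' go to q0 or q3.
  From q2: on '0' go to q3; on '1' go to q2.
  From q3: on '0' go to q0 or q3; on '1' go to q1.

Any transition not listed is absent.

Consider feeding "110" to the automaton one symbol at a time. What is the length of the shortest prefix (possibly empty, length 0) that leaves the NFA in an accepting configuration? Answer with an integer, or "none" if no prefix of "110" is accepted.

none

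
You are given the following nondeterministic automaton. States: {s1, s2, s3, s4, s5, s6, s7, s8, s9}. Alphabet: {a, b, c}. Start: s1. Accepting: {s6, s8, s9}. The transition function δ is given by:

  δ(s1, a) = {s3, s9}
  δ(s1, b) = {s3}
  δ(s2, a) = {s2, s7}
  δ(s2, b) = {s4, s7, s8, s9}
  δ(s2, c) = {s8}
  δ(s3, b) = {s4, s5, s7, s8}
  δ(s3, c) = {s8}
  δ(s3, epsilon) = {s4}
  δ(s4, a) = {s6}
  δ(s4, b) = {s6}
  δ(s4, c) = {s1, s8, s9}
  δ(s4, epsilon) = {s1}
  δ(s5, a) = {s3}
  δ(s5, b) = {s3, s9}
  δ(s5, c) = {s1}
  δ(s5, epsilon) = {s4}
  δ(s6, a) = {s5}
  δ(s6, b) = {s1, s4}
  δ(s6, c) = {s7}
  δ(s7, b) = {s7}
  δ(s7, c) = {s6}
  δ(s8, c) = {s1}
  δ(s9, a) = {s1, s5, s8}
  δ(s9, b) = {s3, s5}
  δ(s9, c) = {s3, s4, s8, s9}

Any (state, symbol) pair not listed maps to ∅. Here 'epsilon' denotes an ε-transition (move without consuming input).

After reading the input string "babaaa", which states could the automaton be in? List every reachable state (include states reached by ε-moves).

Start in {s1}.
Read 'b': s1→{s3}; union {s3}; ε-closure = {s1, s3, s4}.
Read 'a': s1→{s3, s9}, s3→∅, s4→{s6}; union {s3, s6, s9}; ε-closure = {s1, s3, s4, s6, s9}.
Read 'b': s1→{s3}, s3→{s4, s5, s7, s8}, s4→{s6}, s6→{s1, s4}, s9→{s3, s5}; now {s1, s3, s4, s5, s6, s7, s8}.
Read 'a': s1→{s3, s9}, s3→∅, s4→{s6}, s5→{s3}, s6→{s5}, s7→∅, s8→∅; union {s3, s5, s6, s9}; ε-closure = {s1, s3, s4, s5, s6, s9}.
Read 'a': s1→{s3, s9}, s3→∅, s4→{s6}, s5→{s3}, s6→{s5}, s9→{s1, s5, s8}; union {s1, s3, s5, s6, s8, s9}; ε-closure = {s1, s3, s4, s5, s6, s8, s9}.
Read 'a': s1→{s3, s9}, s3→∅, s4→{s6}, s5→{s3}, s6→{s5}, s8→∅, s9→{s1, s5, s8}; union {s1, s3, s5, s6, s8, s9}; ε-closure = {s1, s3, s4, s5, s6, s8, s9}.

{s1, s3, s4, s5, s6, s8, s9}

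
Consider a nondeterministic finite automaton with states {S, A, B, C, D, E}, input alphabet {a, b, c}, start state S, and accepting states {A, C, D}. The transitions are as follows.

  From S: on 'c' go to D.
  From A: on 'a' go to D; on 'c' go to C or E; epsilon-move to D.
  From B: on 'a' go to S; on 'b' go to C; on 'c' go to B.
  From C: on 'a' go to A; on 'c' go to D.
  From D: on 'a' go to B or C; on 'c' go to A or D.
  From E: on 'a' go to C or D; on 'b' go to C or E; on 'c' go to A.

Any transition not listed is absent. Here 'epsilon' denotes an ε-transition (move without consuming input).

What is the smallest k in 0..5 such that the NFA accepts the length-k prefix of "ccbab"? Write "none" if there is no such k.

1

Start in {S}.
Read 'c': {S} → {D}.
None of the earlier sets intersect F, but {D} does.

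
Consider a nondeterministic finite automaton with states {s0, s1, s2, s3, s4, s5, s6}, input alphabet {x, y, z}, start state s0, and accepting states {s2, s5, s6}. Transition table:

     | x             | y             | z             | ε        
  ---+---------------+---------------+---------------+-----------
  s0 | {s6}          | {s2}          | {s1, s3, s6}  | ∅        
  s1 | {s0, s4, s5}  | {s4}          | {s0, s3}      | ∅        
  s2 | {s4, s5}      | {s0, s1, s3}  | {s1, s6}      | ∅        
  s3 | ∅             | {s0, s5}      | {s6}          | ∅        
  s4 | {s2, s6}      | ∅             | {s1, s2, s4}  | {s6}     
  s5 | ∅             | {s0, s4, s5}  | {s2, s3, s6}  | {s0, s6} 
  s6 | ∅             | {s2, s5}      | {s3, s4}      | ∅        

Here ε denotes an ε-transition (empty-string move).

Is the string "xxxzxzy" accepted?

No

Start in {s0}.
Read 'x': {s0} → {s6}.
Read 'x': {s6} → ∅.
The set is empty and remains empty for the remaining 5 symbols.
The final set ∅ contains no accepting state.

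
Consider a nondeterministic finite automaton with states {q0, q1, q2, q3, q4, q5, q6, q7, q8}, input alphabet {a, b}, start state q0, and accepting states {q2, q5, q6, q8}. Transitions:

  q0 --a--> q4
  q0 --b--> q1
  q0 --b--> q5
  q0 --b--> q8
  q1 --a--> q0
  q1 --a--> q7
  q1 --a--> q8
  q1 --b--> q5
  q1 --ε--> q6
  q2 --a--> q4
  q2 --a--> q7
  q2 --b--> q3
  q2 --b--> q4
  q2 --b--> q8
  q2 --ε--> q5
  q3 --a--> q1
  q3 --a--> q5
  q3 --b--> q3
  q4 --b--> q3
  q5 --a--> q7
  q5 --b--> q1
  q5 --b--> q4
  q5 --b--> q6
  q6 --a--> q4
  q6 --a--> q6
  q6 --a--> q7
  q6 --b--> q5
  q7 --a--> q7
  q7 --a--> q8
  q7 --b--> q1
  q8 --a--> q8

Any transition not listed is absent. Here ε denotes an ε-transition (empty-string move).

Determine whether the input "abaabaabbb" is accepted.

Start in {q0}.
Read 'a': {q0} → {q4}.
Read 'b': {q4} → {q3}.
Read 'a': {q3} → {q1, q5, q6}.
Read 'a': {q1, q5, q6} → {q0, q4, q6, q7, q8}.
Read 'b': {q0, q4, q6, q7, q8} → {q1, q3, q5, q6, q8}.
Read 'a': {q1, q3, q5, q6, q8} → {q0, q1, q4, q5, q6, q7, q8}.
Read 'a': {q0, q1, q4, q5, q6, q7, q8} → {q0, q4, q6, q7, q8}.
Read 'b': {q0, q4, q6, q7, q8} → {q1, q3, q5, q6, q8}.
Read 'b': {q1, q3, q5, q6, q8} → {q1, q3, q4, q5, q6}.
Read 'b': {q1, q3, q4, q5, q6} → {q1, q3, q4, q5, q6}.
The final set {q1, q3, q4, q5, q6} contains the accepting states q5, q6.

Yes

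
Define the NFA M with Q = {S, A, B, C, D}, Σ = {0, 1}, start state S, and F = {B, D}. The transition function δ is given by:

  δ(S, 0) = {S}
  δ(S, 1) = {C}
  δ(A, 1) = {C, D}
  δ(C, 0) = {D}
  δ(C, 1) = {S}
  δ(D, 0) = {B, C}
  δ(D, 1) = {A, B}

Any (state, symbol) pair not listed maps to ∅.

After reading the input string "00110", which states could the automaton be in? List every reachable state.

{S}

Start in {S}.
Read '0': {S} → {S}.
Read '0': {S} → {S}.
Read '1': {S} → {C}.
Read '1': {C} → {S}.
Read '0': {S} → {S}.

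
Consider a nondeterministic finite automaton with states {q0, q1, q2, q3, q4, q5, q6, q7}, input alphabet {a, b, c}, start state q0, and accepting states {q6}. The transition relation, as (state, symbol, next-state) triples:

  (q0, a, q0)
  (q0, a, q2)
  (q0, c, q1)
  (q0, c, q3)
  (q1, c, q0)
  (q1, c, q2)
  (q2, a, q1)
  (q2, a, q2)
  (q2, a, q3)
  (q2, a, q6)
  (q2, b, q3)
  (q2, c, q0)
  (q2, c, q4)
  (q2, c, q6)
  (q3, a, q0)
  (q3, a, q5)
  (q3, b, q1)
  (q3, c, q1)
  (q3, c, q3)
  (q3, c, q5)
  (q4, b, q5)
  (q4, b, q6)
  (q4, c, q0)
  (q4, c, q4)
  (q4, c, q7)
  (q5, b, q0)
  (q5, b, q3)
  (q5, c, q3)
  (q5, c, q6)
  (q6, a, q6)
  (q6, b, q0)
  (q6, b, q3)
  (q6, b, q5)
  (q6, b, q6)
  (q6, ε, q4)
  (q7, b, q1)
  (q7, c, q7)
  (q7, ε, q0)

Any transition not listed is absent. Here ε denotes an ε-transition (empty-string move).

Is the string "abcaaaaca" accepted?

Start in {q0}.
Read 'a': q0→{q0, q2}; now {q0, q2}.
Read 'b': q0→∅, q2→{q3}; now {q3}.
Read 'c': q3→{q1, q3, q5}; now {q1, q3, q5}.
Read 'a': q1→∅, q3→{q0, q5}, q5→∅; now {q0, q5}.
Read 'a': q0→{q0, q2}, q5→∅; now {q0, q2}.
Read 'a': q0→{q0, q2}, q2→{q1, q2, q3, q6}; union {q0, q1, q2, q3, q6}; ε-closure = {q0, q1, q2, q3, q4, q6}.
Read 'a': q0→{q0, q2}, q1→∅, q2→{q1, q2, q3, q6}, q3→{q0, q5}, q4→∅, q6→{q6}; union {q0, q1, q2, q3, q5, q6}; ε-closure = {q0, q1, q2, q3, q4, q5, q6}.
Read 'c': q0→{q1, q3}, q1→{q0, q2}, q2→{q0, q4, q6}, q3→{q1, q3, q5}, q4→{q0, q4, q7}, q5→{q3, q6}, q6→∅; now {q0, q1, q2, q3, q4, q5, q6, q7}.
Read 'a': q0→{q0, q2}, q1→∅, q2→{q1, q2, q3, q6}, q3→{q0, q5}, q4→∅, q5→∅, q6→{q6}, q7→∅; union {q0, q1, q2, q3, q5, q6}; ε-closure = {q0, q1, q2, q3, q4, q5, q6}.
The final set {q0, q1, q2, q3, q4, q5, q6} contains the accepting state q6.

Yes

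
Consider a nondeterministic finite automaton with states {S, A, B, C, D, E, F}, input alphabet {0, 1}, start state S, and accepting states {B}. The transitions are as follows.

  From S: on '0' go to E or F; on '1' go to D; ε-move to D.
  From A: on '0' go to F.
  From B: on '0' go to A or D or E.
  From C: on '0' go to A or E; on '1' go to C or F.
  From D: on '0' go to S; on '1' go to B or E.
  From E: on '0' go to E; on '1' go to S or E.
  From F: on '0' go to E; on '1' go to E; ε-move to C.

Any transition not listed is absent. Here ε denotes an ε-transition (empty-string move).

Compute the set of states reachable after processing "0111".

{S, B, C, D, E, F}

Start: ε-closure({S}) = {S, D}.
Read '0': S→{E, F}, D→{S}; union {S, E, F}; ε-closure = {S, C, D, E, F}.
Read '1': S→{D}, C→{C, F}, D→{B, E}, E→{S, E}, F→{E}; now {S, B, C, D, E, F}.
Read '1': S→{D}, B→∅, C→{C, F}, D→{B, E}, E→{S, E}, F→{E}; now {S, B, C, D, E, F}.
Read '1': S→{D}, B→∅, C→{C, F}, D→{B, E}, E→{S, E}, F→{E}; now {S, B, C, D, E, F}.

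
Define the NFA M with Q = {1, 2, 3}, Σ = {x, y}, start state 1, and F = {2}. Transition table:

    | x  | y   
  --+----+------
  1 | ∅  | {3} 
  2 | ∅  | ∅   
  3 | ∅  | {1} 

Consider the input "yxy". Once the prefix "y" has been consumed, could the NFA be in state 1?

Start in {1}.
Read 'y': {1} → {3}.
State 1 is not in {3}.

No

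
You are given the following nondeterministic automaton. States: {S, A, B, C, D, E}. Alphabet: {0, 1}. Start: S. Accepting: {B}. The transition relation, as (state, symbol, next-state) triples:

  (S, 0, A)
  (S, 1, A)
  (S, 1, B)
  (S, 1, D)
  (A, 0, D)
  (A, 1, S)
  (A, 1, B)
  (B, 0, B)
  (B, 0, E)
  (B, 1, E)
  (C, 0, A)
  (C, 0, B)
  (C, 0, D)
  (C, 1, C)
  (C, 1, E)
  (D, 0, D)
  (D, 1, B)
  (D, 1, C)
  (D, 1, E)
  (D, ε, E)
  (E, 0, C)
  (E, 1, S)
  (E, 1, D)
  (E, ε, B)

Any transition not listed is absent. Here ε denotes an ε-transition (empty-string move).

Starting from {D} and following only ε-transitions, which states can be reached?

Begin with {D}.
ε-move D → E; add E.
ε-move E → B; add B.

{B, D, E}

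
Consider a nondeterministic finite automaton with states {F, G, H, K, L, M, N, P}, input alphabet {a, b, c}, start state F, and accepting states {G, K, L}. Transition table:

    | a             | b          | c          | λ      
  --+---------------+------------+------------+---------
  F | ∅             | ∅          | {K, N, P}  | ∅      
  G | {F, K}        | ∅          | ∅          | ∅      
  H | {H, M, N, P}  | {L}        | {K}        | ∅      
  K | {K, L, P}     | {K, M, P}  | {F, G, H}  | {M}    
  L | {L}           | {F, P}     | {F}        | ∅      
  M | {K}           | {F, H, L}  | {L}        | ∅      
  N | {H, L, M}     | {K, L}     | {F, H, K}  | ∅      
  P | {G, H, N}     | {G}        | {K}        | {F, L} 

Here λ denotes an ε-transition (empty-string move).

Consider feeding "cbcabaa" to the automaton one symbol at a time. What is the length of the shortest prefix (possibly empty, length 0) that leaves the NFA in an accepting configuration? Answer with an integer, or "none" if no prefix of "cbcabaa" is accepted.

Start in {F}.
Read 'c': F→{K, N, P}; union {K, N, P}; ε-closure = {F, K, L, M, N, P}.
None of the earlier sets intersect F, but {F, K, L, M, N, P} does.

1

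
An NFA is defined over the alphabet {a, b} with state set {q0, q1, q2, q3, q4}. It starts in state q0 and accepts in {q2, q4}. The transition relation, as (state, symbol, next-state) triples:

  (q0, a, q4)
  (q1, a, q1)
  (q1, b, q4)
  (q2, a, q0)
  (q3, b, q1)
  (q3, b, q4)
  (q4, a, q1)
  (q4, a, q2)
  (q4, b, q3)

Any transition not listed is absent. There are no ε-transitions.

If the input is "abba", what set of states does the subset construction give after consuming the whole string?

Start in {q0}.
Read 'a': q0→{q4}; now {q4}.
Read 'b': q4→{q3}; now {q3}.
Read 'b': q3→{q1, q4}; now {q1, q4}.
Read 'a': q1→{q1}, q4→{q1, q2}; now {q1, q2}.

{q1, q2}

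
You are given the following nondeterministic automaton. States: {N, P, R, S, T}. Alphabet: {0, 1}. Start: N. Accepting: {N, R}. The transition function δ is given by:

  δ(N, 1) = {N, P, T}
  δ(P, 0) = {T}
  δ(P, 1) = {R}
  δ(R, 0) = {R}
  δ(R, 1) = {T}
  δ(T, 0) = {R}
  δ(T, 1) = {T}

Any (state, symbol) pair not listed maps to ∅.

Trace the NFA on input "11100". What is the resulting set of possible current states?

{R}

Start in {N}.
Read '1': {N} → {N, P, T}.
Read '1': {N, P, T} → {N, P, R, T}.
Read '1': {N, P, R, T} → {N, P, R, T}.
Read '0': {N, P, R, T} → {R, T}.
Read '0': {R, T} → {R}.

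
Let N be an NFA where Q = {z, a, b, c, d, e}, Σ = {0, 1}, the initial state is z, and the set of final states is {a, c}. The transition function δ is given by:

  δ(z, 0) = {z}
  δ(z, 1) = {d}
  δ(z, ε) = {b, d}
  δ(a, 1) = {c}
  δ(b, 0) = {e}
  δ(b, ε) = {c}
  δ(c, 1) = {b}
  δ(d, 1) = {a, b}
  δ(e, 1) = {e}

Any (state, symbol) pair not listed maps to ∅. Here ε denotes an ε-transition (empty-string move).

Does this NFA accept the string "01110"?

No

Start: ε-closure({z}) = {z, b, c, d}.
Read '0': z→{z}, b→{e}, c→∅, d→∅; union {z, e}; ε-closure = {z, b, c, d, e}.
Read '1': z→{d}, b→∅, c→{b}, d→{a, b}, e→{e}; union {a, b, d, e}; ε-closure = {a, b, c, d, e}.
Read '1': a→{c}, b→∅, c→{b}, d→{a, b}, e→{e}; now {a, b, c, e}.
Read '1': a→{c}, b→∅, c→{b}, e→{e}; now {b, c, e}.
Read '0': b→{e}, c→∅, e→∅; now {e}.
The final set {e} contains no accepting state.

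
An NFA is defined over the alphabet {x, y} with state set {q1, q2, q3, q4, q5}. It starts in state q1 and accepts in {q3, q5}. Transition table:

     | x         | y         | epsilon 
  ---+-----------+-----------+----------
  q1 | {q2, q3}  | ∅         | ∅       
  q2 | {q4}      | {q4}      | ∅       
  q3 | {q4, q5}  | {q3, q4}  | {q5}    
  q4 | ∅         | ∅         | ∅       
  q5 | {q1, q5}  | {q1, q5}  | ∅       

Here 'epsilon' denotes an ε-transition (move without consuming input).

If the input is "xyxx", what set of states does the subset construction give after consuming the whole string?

Start in {q1}.
Read 'x': q1→{q2, q3}; union {q2, q3}; ε-closure = {q2, q3, q5}.
Read 'y': q2→{q4}, q3→{q3, q4}, q5→{q1, q5}; now {q1, q3, q4, q5}.
Read 'x': q1→{q2, q3}, q3→{q4, q5}, q4→∅, q5→{q1, q5}; now {q1, q2, q3, q4, q5}.
Read 'x': q1→{q2, q3}, q2→{q4}, q3→{q4, q5}, q4→∅, q5→{q1, q5}; now {q1, q2, q3, q4, q5}.

{q1, q2, q3, q4, q5}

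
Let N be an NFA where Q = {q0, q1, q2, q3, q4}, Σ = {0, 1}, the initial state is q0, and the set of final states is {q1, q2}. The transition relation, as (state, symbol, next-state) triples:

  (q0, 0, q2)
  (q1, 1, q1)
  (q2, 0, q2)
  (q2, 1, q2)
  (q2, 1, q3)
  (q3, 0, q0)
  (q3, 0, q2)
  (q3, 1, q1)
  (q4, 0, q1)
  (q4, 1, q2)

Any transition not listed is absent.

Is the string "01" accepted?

Start in {q0}.
Read '0': q0→{q2}; now {q2}.
Read '1': q2→{q2, q3}; now {q2, q3}.
The final set {q2, q3} contains the accepting state q2.

Yes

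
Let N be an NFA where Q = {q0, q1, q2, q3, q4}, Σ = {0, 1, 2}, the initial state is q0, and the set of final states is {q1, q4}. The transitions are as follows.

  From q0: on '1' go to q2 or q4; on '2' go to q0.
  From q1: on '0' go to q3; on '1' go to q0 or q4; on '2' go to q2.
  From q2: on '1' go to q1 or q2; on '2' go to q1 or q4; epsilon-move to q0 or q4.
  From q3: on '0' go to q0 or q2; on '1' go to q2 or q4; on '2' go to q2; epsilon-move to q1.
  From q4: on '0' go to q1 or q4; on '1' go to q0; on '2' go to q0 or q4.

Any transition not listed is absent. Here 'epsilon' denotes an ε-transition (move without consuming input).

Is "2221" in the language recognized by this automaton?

Yes

Start in {q0}.
Read '2': {q0} → {q0}.
Read '2': {q0} → {q0}.
Read '2': {q0} → {q0}.
Read '1': {q0} → {q0, q2, q4}.
The final set {q0, q2, q4} contains the accepting state q4.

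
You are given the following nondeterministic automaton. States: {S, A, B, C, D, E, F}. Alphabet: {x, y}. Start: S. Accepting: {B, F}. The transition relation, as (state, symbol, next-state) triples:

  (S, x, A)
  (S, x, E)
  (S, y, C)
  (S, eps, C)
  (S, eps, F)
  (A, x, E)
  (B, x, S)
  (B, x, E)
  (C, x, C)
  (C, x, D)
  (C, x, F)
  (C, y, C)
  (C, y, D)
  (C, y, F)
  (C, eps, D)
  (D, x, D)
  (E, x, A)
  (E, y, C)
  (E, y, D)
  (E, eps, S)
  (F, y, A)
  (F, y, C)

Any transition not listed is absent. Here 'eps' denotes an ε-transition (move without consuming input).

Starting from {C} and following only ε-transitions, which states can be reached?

{C, D}

Begin with {C}.
ε-move C → D; add D.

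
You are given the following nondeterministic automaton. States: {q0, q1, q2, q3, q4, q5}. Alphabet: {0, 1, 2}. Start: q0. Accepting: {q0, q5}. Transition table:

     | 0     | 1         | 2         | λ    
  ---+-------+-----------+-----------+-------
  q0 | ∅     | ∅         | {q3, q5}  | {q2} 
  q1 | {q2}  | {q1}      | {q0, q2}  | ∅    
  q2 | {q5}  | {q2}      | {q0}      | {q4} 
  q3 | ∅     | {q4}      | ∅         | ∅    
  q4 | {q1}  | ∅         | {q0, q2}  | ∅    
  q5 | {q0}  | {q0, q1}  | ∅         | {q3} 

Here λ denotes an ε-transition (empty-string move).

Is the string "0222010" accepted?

Start: ε-closure({q0}) = {q0, q2, q4}.
Read '0': q0→∅, q2→{q5}, q4→{q1}; union {q1, q5}; ε-closure = {q1, q3, q5}.
Read '2': q1→{q0, q2}, q3→∅, q5→∅; union {q0, q2}; ε-closure = {q0, q2, q4}.
Read '2': q0→{q3, q5}, q2→{q0}, q4→{q0, q2}; union {q0, q2, q3, q5}; ε-closure = {q0, q2, q3, q4, q5}.
Read '2': q0→{q3, q5}, q2→{q0}, q3→∅, q4→{q0, q2}, q5→∅; union {q0, q2, q3, q5}; ε-closure = {q0, q2, q3, q4, q5}.
Read '0': q0→∅, q2→{q5}, q3→∅, q4→{q1}, q5→{q0}; union {q0, q1, q5}; ε-closure = {q0, q1, q2, q3, q4, q5}.
Read '1': q0→∅, q1→{q1}, q2→{q2}, q3→{q4}, q4→∅, q5→{q0, q1}; now {q0, q1, q2, q4}.
Read '0': q0→∅, q1→{q2}, q2→{q5}, q4→{q1}; union {q1, q2, q5}; ε-closure = {q1, q2, q3, q4, q5}.
The final set {q1, q2, q3, q4, q5} contains the accepting state q5.

Yes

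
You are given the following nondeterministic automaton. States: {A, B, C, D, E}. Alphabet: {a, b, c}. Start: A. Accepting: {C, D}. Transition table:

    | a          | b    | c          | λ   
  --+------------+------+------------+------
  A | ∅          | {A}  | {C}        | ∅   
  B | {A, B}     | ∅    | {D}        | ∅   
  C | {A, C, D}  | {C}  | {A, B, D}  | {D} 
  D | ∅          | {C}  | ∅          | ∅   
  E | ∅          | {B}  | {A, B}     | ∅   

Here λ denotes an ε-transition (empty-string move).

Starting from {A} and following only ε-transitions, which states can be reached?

{A}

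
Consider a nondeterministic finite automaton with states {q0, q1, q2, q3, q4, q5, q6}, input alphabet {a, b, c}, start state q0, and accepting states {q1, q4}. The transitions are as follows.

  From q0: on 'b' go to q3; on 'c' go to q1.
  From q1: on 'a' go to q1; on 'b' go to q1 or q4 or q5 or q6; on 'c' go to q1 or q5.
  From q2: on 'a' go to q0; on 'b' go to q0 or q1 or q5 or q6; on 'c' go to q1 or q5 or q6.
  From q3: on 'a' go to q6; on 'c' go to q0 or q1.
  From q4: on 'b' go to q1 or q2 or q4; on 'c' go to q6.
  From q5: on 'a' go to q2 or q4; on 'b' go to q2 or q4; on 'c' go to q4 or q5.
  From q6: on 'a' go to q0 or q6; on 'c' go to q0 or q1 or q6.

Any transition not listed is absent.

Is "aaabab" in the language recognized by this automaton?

Start in {q0}.
Read 'a': q0→∅; now ∅.
The set is empty and remains empty for the remaining 5 symbols.
The final set ∅ contains no accepting state.

No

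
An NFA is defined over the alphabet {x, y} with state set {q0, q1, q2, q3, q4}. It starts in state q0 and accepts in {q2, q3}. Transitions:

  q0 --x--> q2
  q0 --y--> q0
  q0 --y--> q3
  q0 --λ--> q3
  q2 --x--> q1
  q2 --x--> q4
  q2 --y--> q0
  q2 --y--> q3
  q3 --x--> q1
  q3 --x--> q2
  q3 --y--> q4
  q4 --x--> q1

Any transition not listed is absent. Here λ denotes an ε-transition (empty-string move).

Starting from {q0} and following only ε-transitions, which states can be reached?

{q0, q3}

Begin with {q0}.
ε-move q0 → q3; add q3.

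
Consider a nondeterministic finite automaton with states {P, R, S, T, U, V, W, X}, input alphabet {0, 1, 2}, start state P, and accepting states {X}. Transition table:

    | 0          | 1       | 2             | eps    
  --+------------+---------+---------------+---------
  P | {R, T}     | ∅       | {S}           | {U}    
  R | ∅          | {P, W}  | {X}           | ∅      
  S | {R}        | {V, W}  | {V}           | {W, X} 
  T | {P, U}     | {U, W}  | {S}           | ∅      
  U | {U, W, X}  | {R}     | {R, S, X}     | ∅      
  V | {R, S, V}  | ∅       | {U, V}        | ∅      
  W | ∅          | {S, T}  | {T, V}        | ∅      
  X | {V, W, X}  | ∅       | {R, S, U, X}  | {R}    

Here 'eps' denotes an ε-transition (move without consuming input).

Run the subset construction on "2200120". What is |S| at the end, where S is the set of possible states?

7

Start: ε-closure({P}) = {P, U}.
Read '2': {P, U} → {R, S, W, X}.
Read '2': {R, S, W, X} → {R, S, T, U, V, W, X}.
Read '0': {R, S, T, U, V, W, X} → {P, R, S, U, V, W, X}.
Read '0': {P, R, S, U, V, W, X} → {R, S, T, U, V, W, X}.
Read '1': {R, S, T, U, V, W, X} → {P, R, S, T, U, V, W, X}.
Read '2': {P, R, S, T, U, V, W, X} → {R, S, T, U, V, W, X}.
Read '0': {R, S, T, U, V, W, X} → {P, R, S, U, V, W, X}.
That set has 7 states.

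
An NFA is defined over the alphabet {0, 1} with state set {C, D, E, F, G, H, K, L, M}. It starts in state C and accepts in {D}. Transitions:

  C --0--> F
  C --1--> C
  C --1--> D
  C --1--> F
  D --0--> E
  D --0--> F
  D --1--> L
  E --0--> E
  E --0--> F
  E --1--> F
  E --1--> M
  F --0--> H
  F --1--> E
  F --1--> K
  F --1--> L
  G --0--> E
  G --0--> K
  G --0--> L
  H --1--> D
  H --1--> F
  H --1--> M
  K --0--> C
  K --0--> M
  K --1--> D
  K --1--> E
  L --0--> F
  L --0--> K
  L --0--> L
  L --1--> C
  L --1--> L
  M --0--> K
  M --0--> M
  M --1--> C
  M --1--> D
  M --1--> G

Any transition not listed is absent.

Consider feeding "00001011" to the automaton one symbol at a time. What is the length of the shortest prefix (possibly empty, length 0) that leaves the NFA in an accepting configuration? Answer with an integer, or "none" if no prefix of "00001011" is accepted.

none

Start in {C}.
Read '0': C→{F}; now {F}.
Read '0': F→{H}; now {H}.
Read '0': H→∅; now ∅.
The set is empty and remains empty for the remaining 5 symbols.
No reachable set along the way intersects F.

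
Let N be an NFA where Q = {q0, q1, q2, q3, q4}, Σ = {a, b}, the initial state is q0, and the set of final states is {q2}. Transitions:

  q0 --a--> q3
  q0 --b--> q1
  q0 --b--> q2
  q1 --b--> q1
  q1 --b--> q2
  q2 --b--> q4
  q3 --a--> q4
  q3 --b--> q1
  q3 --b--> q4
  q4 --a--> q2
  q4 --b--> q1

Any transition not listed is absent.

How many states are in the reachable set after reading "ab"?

2

Start in {q0}.
Read 'a': q0→{q3}; now {q3}.
Read 'b': q3→{q1, q4}; now {q1, q4}.
That set has 2 states.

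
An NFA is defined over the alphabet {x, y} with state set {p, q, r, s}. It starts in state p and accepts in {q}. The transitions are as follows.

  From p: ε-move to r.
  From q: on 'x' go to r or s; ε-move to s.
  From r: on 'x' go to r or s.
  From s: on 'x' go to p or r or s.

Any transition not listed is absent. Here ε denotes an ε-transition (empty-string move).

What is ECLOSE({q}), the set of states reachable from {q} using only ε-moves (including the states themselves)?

{q, s}

Begin with {q}.
ε-move q → s; add s.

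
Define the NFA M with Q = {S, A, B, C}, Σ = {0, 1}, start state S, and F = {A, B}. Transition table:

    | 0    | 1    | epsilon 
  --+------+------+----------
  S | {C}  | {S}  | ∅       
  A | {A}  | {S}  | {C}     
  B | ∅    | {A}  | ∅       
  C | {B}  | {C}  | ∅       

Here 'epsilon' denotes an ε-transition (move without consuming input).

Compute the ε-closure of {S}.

{S}

Begin with {S}.
No ε-moves leave this set, so the closure equals the set itself.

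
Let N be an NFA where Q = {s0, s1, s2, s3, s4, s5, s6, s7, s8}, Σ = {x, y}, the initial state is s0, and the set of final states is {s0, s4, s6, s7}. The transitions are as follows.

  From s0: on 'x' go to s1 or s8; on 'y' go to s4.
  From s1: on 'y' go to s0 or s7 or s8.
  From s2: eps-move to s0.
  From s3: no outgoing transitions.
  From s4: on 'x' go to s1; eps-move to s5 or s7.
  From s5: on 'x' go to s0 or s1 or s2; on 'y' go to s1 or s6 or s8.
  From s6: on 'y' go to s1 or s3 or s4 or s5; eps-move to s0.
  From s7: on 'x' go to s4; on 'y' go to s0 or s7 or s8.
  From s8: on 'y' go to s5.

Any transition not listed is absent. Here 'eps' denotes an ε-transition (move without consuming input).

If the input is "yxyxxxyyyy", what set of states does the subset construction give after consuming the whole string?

{s0, s1, s3, s4, s5, s6, s7, s8}

Start in {s0}.
Read 'y': s0→{s4}; union {s4}; ε-closure = {s4, s5, s7}.
Read 'x': s4→{s1}, s5→{s0, s1, s2}, s7→{s4}; union {s0, s1, s2, s4}; ε-closure = {s0, s1, s2, s4, s5, s7}.
Read 'y': s0→{s4}, s1→{s0, s7, s8}, s2→∅, s4→∅, s5→{s1, s6, s8}, s7→{s0, s7, s8}; union {s0, s1, s4, s6, s7, s8}; ε-closure = {s0, s1, s4, s5, s6, s7, s8}.
Read 'x': s0→{s1, s8}, s1→∅, s4→{s1}, s5→{s0, s1, s2}, s6→∅, s7→{s4}, s8→∅; union {s0, s1, s2, s4, s8}; ε-closure = {s0, s1, s2, s4, s5, s7, s8}.
Read 'x': s0→{s1, s8}, s1→∅, s2→∅, s4→{s1}, s5→{s0, s1, s2}, s7→{s4}, s8→∅; union {s0, s1, s2, s4, s8}; ε-closure = {s0, s1, s2, s4, s5, s7, s8}.
Read 'x': s0→{s1, s8}, s1→∅, s2→∅, s4→{s1}, s5→{s0, s1, s2}, s7→{s4}, s8→∅; union {s0, s1, s2, s4, s8}; ε-closure = {s0, s1, s2, s4, s5, s7, s8}.
Read 'y': s0→{s4}, s1→{s0, s7, s8}, s2→∅, s4→∅, s5→{s1, s6, s8}, s7→{s0, s7, s8}, s8→{s5}; now {s0, s1, s4, s5, s6, s7, s8}.
Read 'y': s0→{s4}, s1→{s0, s7, s8}, s4→∅, s5→{s1, s6, s8}, s6→{s1, s3, s4, s5}, s7→{s0, s7, s8}, s8→{s5}; now {s0, s1, s3, s4, s5, s6, s7, s8}.
Read 'y': s0→{s4}, s1→{s0, s7, s8}, s3→∅, s4→∅, s5→{s1, s6, s8}, s6→{s1, s3, s4, s5}, s7→{s0, s7, s8}, s8→{s5}; now {s0, s1, s3, s4, s5, s6, s7, s8}.
Read 'y': s0→{s4}, s1→{s0, s7, s8}, s3→∅, s4→∅, s5→{s1, s6, s8}, s6→{s1, s3, s4, s5}, s7→{s0, s7, s8}, s8→{s5}; now {s0, s1, s3, s4, s5, s6, s7, s8}.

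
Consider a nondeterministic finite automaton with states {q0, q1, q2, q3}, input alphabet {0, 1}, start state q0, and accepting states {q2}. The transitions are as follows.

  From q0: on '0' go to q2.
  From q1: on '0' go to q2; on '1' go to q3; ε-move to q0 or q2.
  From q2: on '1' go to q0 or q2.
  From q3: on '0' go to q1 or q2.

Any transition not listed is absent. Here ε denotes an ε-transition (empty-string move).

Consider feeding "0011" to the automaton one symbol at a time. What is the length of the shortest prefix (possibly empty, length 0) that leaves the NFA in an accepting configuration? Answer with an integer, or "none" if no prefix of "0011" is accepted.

Start in {q0}.
Read '0': {q0} → {q2}.
None of the earlier sets intersect F, but {q2} does.

1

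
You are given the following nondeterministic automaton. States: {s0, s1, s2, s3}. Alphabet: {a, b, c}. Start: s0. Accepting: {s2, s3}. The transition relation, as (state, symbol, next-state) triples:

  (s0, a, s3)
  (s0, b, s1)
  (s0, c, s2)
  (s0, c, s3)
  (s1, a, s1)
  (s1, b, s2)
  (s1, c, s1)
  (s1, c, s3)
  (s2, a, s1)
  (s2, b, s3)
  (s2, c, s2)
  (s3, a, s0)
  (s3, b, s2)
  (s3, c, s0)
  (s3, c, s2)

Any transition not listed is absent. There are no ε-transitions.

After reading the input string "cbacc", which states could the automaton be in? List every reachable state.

{s0, s1, s2, s3}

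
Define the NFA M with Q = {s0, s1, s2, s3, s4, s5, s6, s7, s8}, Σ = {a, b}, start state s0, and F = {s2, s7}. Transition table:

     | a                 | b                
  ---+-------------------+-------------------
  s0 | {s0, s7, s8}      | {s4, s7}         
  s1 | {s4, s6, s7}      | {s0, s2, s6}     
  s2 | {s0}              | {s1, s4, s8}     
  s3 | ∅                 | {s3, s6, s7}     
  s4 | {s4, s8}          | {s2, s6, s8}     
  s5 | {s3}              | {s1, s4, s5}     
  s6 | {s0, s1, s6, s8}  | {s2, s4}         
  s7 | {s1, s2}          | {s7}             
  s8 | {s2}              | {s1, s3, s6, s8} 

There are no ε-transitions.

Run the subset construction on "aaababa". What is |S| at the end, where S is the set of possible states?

Start in {s0}.
Read 'a': {s0} → {s0, s7, s8}.
Read 'a': {s0, s7, s8} → {s0, s1, s2, s7, s8}.
Read 'a': {s0, s1, s2, s7, s8} → {s0, s1, s2, s4, s6, s7, s8}.
Read 'b': {s0, s1, s2, s4, s6, s7, s8} → {s0, s1, s2, s3, s4, s6, s7, s8}.
Read 'a': {s0, s1, s2, s3, s4, s6, s7, s8} → {s0, s1, s2, s4, s6, s7, s8}.
Read 'b': {s0, s1, s2, s4, s6, s7, s8} → {s0, s1, s2, s3, s4, s6, s7, s8}.
Read 'a': {s0, s1, s2, s3, s4, s6, s7, s8} → {s0, s1, s2, s4, s6, s7, s8}.
That set has 7 states.

7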